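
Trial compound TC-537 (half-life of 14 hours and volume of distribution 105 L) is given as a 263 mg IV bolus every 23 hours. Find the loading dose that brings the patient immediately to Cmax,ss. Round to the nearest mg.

f = (1/2)^(23/14) ≈ 0.320222; accumulation ratio R = 1/(1−f) ≈ 1.47107.
Loading dose to hit Cmax,ss on first dose: D_load = D_maint·R ≈ 263 × 1.47107 ≈ 386.89 mg.

387 mg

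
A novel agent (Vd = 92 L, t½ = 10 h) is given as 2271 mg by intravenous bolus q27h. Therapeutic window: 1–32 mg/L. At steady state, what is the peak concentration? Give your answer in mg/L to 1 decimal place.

29.2 mg/L

τ/t½ = 27/10 ≈ 2.7, so fraction remaining f = (1/2)^(27/10) ≈ 0.1539.
At steady state, accumulation factor R = 1/(1 − e^(−kτ)) ≈ 1.1819.
Single-dose peak C₀ = D/Vd = 2271/92 ≈ 24.685 mg/L.
Cmax,ss = C₀/(1 − f) ≈ 24.685/0.8461 ≈ 29.175 mg/L.
Peak 29.2 mg/L vs MTC 32 mg/L: below toxic threshold.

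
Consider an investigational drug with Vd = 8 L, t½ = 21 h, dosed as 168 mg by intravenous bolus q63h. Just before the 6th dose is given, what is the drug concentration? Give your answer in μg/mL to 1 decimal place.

f = (1/2)^(τ/t½) = (1/2)^(63/21) ≈ 0.1250.
C₀ = D/Vd = 168/8 ≈ 21.000 μg/mL.
Before the 6th dose, 5 doses have been given. Superposition: Cmin = C₀·(f + f² + … + f^5).
≈ 21.000 × (0.1250 + 0.0156 + 0.0020 + 0.0002 + 0.0000) ≈ 21.000 × 0.1428 ≈ 2.999 μg/mL.

3.0 μg/mL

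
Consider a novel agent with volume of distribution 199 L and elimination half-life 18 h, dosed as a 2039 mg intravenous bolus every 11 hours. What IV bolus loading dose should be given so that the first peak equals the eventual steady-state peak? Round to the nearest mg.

f = (1/2)^(11/18) ≈ 0.654692; accumulation ratio R = 1/(1−f) ≈ 2.89597.
Loading dose to hit Cmax,ss on first dose: D_load = D_maint·R ≈ 2039 × 2.89597 ≈ 5904.88 mg.

5905 mg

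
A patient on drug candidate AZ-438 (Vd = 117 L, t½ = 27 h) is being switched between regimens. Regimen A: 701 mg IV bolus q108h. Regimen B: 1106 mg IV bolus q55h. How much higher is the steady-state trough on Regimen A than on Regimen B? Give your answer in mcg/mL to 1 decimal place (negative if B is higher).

-2.6 mcg/mL

Regimen A: f = (1/2)^(108/27) ≈ 0.0625; Cmin,ss = (701/117)·f/(1−f) ≈ 0.399 mcg/mL.
Regimen B: f = (1/2)^(55/27) ≈ 0.2437; Cmin,ss = (1106/117)·f/(1−f) ≈ 3.046 mcg/mL.
Difference ≈ 0.399 − 3.046 ≈ -2.647 mcg/mL.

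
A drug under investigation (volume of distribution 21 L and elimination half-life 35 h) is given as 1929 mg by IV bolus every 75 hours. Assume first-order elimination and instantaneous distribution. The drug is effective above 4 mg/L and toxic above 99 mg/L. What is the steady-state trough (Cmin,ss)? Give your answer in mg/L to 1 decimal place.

τ/t½ = 75/35 ≈ 2.1429, so fraction remaining f = (1/2)^(75/35) ≈ 0.2264.
Accumulation ratio R = 1/(1 − f) ≈ 1/0.7736 ≈ 1.2927.
Each bolus raises the concentration by D/Vd = 1929/21 ≈ 91.857 mg/L.
Cmax,ss = C₀/(1 − f) ≈ 91.857/0.7736 ≈ 118.740 mg/L.
One interval later, Cmin,ss = Cmax,ss·e^(−kτ) ≈ 118.740 × 0.2264 ≈ 26.883 mg/L.
Trough 26.9 mg/L vs MEC 4 mg/L: adequate.

26.9 mg/L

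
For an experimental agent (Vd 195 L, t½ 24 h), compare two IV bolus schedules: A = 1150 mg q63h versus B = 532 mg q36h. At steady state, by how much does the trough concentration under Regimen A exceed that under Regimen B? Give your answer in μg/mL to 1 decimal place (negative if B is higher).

Regimen A: f = (1/2)^(63/24) ≈ 0.1621; Cmin,ss = (1150/195)·f/(1−f) ≈ 1.141 μg/mL.
Regimen B: f = (1/2)^(36/24) ≈ 0.3536; Cmin,ss = (532/195)·f/(1−f) ≈ 1.492 μg/mL.
Difference ≈ 1.141 − 1.492 ≈ -0.351 μg/mL.

-0.4 μg/mL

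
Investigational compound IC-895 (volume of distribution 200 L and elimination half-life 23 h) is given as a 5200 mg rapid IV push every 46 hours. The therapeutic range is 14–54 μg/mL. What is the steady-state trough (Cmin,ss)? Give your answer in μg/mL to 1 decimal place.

8.7 μg/mL

The dosing interval is 2 half-lives, so f = 2^(−2) = 0.25.
Accumulation ratio R = 1/(1 − f) = 1/0.75 = 4/3.
Single-dose peak C₀ = D/Vd = 5200/200 = 26 μg/mL.
Steady-state peak Cmax,ss = C₀·R = 26 × 4/3 ≈ 34.667 μg/mL.
Steady-state trough Cmin,ss = Cmax,ss·f ≈ 34.667 × 0.25 ≈ 8.667 μg/mL.
Trough 8.7 μg/mL vs MEC 14 μg/mL: subtherapeutic.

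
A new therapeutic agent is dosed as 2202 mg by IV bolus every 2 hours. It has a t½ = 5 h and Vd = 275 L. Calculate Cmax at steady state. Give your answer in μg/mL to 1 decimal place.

τ/t½ = 2/5 ≈ 0.4, so fraction remaining f = (1/2)^(2/5) ≈ 0.7579.
Accumulation ratio R = 1/(1 − f) ≈ 1/0.2421 ≈ 4.1305.
Each bolus raises the concentration by D/Vd = 2202/275 ≈ 8.007 μg/mL.
Steady-state peak Cmax,ss = C₀·R ≈ 8.007 × 4.1305 ≈ 33.073 μg/mL.

33.1 μg/mL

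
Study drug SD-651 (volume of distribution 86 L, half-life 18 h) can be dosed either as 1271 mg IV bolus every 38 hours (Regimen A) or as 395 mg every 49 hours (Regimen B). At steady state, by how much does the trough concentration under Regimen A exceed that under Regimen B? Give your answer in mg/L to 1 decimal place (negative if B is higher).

3.6 mg/L

Regimen A: f = (1/2)^(38/18) ≈ 0.2315; Cmin,ss = (1271/86)·f/(1−f) ≈ 4.452 mg/L.
Regimen B: f = (1/2)^(49/18) ≈ 0.1515; Cmin,ss = (395/86)·f/(1−f) ≈ 0.820 mg/L.
Difference ≈ 4.452 − 0.820 ≈ 3.632 mg/L.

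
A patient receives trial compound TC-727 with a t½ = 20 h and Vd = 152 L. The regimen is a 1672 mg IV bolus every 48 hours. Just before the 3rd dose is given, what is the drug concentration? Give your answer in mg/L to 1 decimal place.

2.5 mg/L

f = (1/2)^(τ/t½) = (1/2)^(48/20) ≈ 0.1895.
C₀ = D/Vd = 1672/152 ≈ 11.000 mg/L.
Before the 3rd dose, 2 doses have been given. Superposition: Cmin = C₀·(f + f²).
≈ 11.000 × (0.1895 + 0.0359) ≈ 11.000 × 0.2254 ≈ 2.479 mg/L.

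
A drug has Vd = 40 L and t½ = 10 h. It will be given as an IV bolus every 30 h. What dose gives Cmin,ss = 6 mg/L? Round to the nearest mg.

τ/t½ = 30/10 ≈ 3, so f = (1/2)^(30/10) ≈ 0.125000.
Cmin,ss = (D/Vd)·f/(1−f), so D = Cmin,ss·Vd·(1−f)/f.
D = 6 × 40 × (1−f)/f ≈ 6 × 40 × 7.00000 ≈ 1680.00 mg.

1680 mg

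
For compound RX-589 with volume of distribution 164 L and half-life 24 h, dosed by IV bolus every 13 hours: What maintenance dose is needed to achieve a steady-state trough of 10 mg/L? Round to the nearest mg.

τ/t½ = 13/24 ≈ 0.54167, so f = (1/2)^(13/24) ≈ 0.686977.
Cmin,ss = (D/Vd)·f/(1−f), so D = Cmin,ss·Vd·(1−f)/f.
D = 10 × 164 × (1−f)/f ≈ 10 × 164 × 0.45565 ≈ 747.27 mg.

747 mg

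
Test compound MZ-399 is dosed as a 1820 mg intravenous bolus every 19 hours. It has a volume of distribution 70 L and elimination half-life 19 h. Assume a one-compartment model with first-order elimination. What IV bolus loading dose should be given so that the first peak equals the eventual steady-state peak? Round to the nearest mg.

f = (1/2)^(19/19) ≈ 0.500000; accumulation ratio R = 1/(1−f) ≈ 2.00000.
Loading dose to hit Cmax,ss on first dose: D_load = D_maint·R ≈ 1820 × 2.00000 ≈ 3640.00 mg.

3640 mg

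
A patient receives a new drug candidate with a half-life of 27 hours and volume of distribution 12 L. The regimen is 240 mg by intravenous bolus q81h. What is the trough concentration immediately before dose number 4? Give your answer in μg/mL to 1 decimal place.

f = (1/2)^(τ/t½) = (1/2)^(81/27) ≈ 0.1250.
C₀ = D/Vd = 240/12 ≈ 20.000 μg/mL.
Before the 4th dose, 3 doses have been given. Superposition: Cmin = C₀·(f + f² + … + f^3).
≈ 20.000 × (0.1250 + 0.0156 + 0.0020) ≈ 20.000 × 0.1426 ≈ 2.852 μg/mL.

2.9 μg/mL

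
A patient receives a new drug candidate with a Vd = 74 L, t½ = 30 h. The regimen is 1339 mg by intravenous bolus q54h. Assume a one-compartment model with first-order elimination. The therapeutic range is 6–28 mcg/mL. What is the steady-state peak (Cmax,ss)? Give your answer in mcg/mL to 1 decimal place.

τ/t½ = 54/30 ≈ 1.8, so fraction remaining f = (1/2)^(54/30) ≈ 0.2872.
Accumulation ratio R = 1/(1 − f) ≈ 1/0.7128 ≈ 1.4029.
Each bolus raises the concentration by D/Vd = 1339/74 ≈ 18.095 mcg/mL.
Steady-state peak Cmax,ss = C₀·R ≈ 18.095 × 1.4029 ≈ 25.385 mcg/mL.
Peak 25.4 mcg/mL vs MTC 28 mcg/mL: below toxic threshold.

25.4 mcg/mL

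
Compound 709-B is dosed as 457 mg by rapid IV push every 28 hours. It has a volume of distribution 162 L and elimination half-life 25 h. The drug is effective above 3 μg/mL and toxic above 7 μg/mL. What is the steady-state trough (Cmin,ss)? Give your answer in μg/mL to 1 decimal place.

k = ln2/t½ = ln2/25 ≈ 0.027726 h⁻¹; fraction remaining f = e^(−kτ) = e^(−0.027726×28) ≈ 0.4601.
At steady state, accumulation factor R = 1/(1 − e^(−kτ)) ≈ 1.8522.
Single-dose peak C₀ = D/Vd = 457/162 ≈ 2.821 μg/mL.
Steady-state peak Cmax,ss = C₀·R ≈ 2.821 × 1.8522 ≈ 5.225 μg/mL.
Steady-state trough Cmin,ss = Cmax,ss·f ≈ 5.225 × 0.4601 ≈ 2.404 μg/mL.
Trough 2.4 μg/mL vs MEC 3 μg/mL: subtherapeutic.

2.4 μg/mL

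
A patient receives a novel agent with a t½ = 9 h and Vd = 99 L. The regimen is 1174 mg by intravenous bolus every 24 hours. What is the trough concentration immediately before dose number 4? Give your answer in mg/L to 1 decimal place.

f = (1/2)^(τ/t½) = (1/2)^(24/9) ≈ 0.1575.
C₀ = D/Vd = 1174/99 ≈ 11.859 mg/L.
Before the 4th dose, 3 doses have been given. Superposition: Cmin = C₀·(f + f² + … + f^3).
≈ 11.859 × (0.1575 + 0.0248 + 0.0039) ≈ 11.859 × 0.1862 ≈ 2.208 mg/L.

2.2 mg/L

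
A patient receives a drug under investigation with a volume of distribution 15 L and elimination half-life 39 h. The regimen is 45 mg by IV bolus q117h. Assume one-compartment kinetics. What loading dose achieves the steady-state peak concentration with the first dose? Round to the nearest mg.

f = (1/2)^(117/39) ≈ 0.125000; accumulation ratio R = 1/(1−f) ≈ 1.14286.
Loading dose to hit Cmax,ss on first dose: D_load = D_maint·R ≈ 45 × 1.14286 ≈ 51.43 mg.

51 mg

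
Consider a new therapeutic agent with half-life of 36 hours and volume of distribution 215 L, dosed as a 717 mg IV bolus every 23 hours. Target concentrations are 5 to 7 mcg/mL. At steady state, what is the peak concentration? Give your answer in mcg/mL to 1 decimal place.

k = ln2/t½ = ln2/36 ≈ 0.019254 h⁻¹; fraction remaining f = e^(−kτ) = e^(−0.019254×23) ≈ 0.6422.
At steady state, accumulation factor R = 1/(1 − e^(−kτ)) ≈ 2.7949.
Each bolus raises the concentration by D/Vd = 717/215 ≈ 3.335 mcg/mL.
Steady-state peak Cmax,ss = C₀·R ≈ 3.335 × 2.7949 ≈ 9.321 mcg/mL.
Peak 9.3 mcg/mL vs MTC 7 mcg/mL: exceeds toxic threshold.

9.3 mcg/mL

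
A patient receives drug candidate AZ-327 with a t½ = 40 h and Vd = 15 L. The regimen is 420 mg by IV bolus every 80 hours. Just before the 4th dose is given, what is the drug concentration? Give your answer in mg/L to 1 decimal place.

9.2 mg/L

f = (1/2)^(τ/t½) = (1/2)^(80/40) ≈ 0.2500.
C₀ = D/Vd = 420/15 ≈ 28.000 mg/L.
Before the 4th dose, 3 doses have been given. Superposition: Cmin = C₀·(f + f² + … + f^3).
≈ 28.000 × (0.2500 + 0.0625 + 0.0156) ≈ 28.000 × 0.3281 ≈ 9.187 mg/L.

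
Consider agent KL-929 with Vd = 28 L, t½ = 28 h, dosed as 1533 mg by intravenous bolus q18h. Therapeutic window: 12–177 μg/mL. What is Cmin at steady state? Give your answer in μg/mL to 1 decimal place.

τ/t½ = 18/28 ≈ 0.64286, so fraction remaining f = (1/2)^(18/28) ≈ 0.6404.
Each bolus raises the concentration by D/Vd = 1533/28 ≈ 54.750 μg/mL.
Steady-state trough Cmin,ss = C₀·f/(1−f) ≈ 54.750 × 0.6404/0.3596 ≈ 97.503 μg/mL.
Trough 97.5 μg/mL vs MEC 12 μg/mL: adequate.

97.5 μg/mL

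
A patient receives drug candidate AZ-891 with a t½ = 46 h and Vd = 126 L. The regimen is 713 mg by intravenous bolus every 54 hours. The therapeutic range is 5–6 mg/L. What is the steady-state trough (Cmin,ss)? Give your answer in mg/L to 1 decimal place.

k = ln2/t½ = ln2/46 ≈ 0.015068 h⁻¹; fraction remaining f = e^(−kτ) = e^(−0.015068×54) ≈ 0.4432.
Each bolus raises the concentration by D/Vd = 713/126 ≈ 5.659 mg/L.
Steady-state trough Cmin,ss = C₀·f/(1−f) ≈ 5.659 × 0.4432/0.5568 ≈ 4.504 mg/L.
Trough 4.5 mg/L vs MEC 5 mg/L: subtherapeutic.

4.5 mg/L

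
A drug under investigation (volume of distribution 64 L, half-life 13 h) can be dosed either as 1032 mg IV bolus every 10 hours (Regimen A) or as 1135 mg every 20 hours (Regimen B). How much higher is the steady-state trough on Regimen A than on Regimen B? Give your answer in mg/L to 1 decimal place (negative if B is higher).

13.6 mg/L

Regimen A: f = (1/2)^(10/13) ≈ 0.5867; Cmin,ss = (1032/64)·f/(1−f) ≈ 22.890 mg/L.
Regimen B: f = (1/2)^(20/13) ≈ 0.3443; Cmin,ss = (1135/64)·f/(1−f) ≈ 9.312 mg/L.
Difference ≈ 22.890 − 9.312 ≈ 13.578 mg/L.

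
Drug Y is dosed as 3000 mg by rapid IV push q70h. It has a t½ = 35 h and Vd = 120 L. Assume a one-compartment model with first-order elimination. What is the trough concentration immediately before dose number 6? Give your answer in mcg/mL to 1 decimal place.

f = (1/2)^(τ/t½) = (1/2)^(70/35) ≈ 0.2500.
C₀ = D/Vd = 3000/120 ≈ 25.000 mcg/mL.
Before the 6th dose, 5 doses have been given. Superposition: Cmin = C₀·(f + f² + … + f^5).
≈ 25.000 × (0.2500 + 0.0625 + 0.0156 + 0.0039 + 0.0010) ≈ 25.000 × 0.3330 ≈ 8.325 mcg/mL.

8.3 mcg/mL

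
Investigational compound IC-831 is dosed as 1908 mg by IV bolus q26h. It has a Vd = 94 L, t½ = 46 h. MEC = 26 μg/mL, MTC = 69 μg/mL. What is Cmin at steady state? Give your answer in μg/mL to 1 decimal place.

42.3 μg/mL

Over one 26-h interval, 26/46 ≈ 0.56522 half-lives elapse, leaving f ≈ 0.6759 of each dose.
Single-dose peak C₀ = D/Vd = 1908/94 ≈ 20.298 μg/mL.
Steady-state trough Cmin,ss = C₀·f/(1−f) ≈ 20.298 × 0.6759/0.3241 ≈ 42.331 μg/mL.
Trough 42.3 μg/mL vs MEC 26 μg/mL: adequate.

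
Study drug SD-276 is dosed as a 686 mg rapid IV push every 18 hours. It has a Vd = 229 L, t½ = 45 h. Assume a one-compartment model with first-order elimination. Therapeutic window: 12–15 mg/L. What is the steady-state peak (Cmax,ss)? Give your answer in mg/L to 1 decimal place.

12.4 mg/L

k = ln2/t½ = ln2/45 ≈ 0.015403 h⁻¹; fraction remaining f = e^(−kτ) = e^(−0.015403×18) ≈ 0.7579.
At steady state, accumulation factor R = 1/(1 − e^(−kτ)) ≈ 4.1305.
Each bolus raises the concentration by D/Vd = 686/229 ≈ 2.996 mg/L.
Steady-state peak Cmax,ss = C₀·R ≈ 2.996 × 4.1305 ≈ 12.375 mg/L.
Peak 12.4 mg/L vs MTC 15 mg/L: below toxic threshold.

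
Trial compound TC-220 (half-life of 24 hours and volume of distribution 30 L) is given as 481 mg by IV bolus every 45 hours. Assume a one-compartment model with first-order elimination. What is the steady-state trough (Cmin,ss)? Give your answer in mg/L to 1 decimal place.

Over one 45-h interval, 45/24 ≈ 1.875 half-lives elapse, leaving f ≈ 0.2726 of each dose.
At steady state, accumulation factor R = 1/(1 − e^(−kτ)) ≈ 1.3748.
Each bolus raises the concentration by D/Vd = 481/30 ≈ 16.033 mg/L.
Steady-state peak Cmax,ss = C₀·R ≈ 16.033 × 1.3748 ≈ 22.042 mg/L.
Steady-state trough Cmin,ss = Cmax,ss·f ≈ 22.042 × 0.2726 ≈ 6.009 mg/L.

6.0 mg/L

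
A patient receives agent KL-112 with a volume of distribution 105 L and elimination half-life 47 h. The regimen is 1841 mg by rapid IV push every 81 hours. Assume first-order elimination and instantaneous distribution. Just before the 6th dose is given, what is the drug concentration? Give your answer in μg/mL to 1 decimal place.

7.6 μg/mL

f = (1/2)^(τ/t½) = (1/2)^(81/47) ≈ 0.3028.
C₀ = D/Vd = 1841/105 ≈ 17.533 μg/mL.
Before the 6th dose, 5 doses have been given. Superposition: Cmin = C₀·(f + f² + … + f^5).
≈ 17.533 × (0.3028 + 0.0917 + 0.0278 + 0.0084 + 0.0025) ≈ 17.533 × 0.4332 ≈ 7.595 μg/mL.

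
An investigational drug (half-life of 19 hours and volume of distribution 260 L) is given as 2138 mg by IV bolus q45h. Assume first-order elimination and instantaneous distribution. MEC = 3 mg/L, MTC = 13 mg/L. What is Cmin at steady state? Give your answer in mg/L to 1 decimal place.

τ/t½ = 45/19 ≈ 2.3684, so fraction remaining f = (1/2)^(45/19) ≈ 0.1937.
Single-dose peak C₀ = D/Vd = 2138/260 ≈ 8.223 mg/L.
Steady-state trough Cmin,ss = C₀·f/(1−f) ≈ 8.223 × 0.1937/0.8063 ≈ 1.975 mg/L.
Trough 2.0 mg/L vs MEC 3 mg/L: subtherapeutic.

2.0 mg/L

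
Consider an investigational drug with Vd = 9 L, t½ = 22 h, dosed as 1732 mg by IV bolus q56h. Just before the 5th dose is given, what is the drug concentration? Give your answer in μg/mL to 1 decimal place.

39.7 μg/mL

f = (1/2)^(τ/t½) = (1/2)^(56/22) ≈ 0.1713.
C₀ = D/Vd = 1732/9 ≈ 192.444 μg/mL.
Before the 5th dose, 4 doses have been given. Superposition: Cmin = C₀·(f + f² + … + f^4).
≈ 192.444 × (0.1713 + 0.0293 + 0.0050 + 0.0009) ≈ 192.444 × 0.2065 ≈ 39.740 μg/mL.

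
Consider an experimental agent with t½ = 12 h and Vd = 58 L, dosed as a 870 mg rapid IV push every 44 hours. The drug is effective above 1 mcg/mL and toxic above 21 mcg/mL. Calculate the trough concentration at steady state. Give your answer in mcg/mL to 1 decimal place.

k = ln2/t½ = ln2/12 ≈ 0.057762 h⁻¹; fraction remaining f = e^(−kτ) = e^(−0.057762×44) ≈ 0.0787.
Single-dose peak C₀ = D/Vd = 870/58 ≈ 15.000 mcg/mL.
Steady-state trough Cmin,ss = C₀·f/(1−f) ≈ 15.000 × 0.0787/0.9213 ≈ 1.281 mcg/mL.
Trough 1.3 mcg/mL vs MEC 1 mcg/mL: adequate.

1.3 mcg/mL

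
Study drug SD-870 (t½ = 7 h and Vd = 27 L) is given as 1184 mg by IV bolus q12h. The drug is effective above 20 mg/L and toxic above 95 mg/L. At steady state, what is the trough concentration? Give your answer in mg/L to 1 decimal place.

τ/t½ = 12/7 ≈ 1.7143, so fraction remaining f = (1/2)^(12/7) ≈ 0.3048.
At steady state, accumulation factor R = 1/(1 − e^(−kτ)) ≈ 1.4384.
Each bolus raises the concentration by D/Vd = 1184/27 ≈ 43.852 mg/L.
Cmax,ss = C₀/(1 − f) ≈ 43.852/0.6952 ≈ 63.078 mg/L.
Steady-state trough Cmin,ss = Cmax,ss·f ≈ 63.078 × 0.3048 ≈ 19.226 mg/L.
Trough 19.2 mg/L vs MEC 20 mg/L: subtherapeutic.

19.2 mg/L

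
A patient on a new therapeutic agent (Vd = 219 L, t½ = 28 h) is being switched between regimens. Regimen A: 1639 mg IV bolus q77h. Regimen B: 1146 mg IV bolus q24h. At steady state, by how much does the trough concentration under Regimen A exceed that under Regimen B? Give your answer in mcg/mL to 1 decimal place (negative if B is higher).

-5.1 mcg/mL

Regimen A: f = (1/2)^(77/28) ≈ 0.1487; Cmin,ss = (1639/219)·f/(1−f) ≈ 1.307 mcg/mL.
Regimen B: f = (1/2)^(24/28) ≈ 0.5520; Cmin,ss = (1146/219)·f/(1−f) ≈ 6.448 mcg/mL.
Difference ≈ 1.307 − 6.448 ≈ -5.141 mcg/mL.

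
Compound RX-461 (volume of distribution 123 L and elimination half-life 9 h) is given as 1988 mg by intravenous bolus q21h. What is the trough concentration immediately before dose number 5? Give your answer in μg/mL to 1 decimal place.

4.0 μg/mL

f = (1/2)^(τ/t½) = (1/2)^(21/9) ≈ 0.1984.
C₀ = D/Vd = 1988/123 ≈ 16.163 μg/mL.
Before the 5th dose, 4 doses have been given. Superposition: Cmin = C₀·(f + f² + … + f^4).
≈ 16.163 × (0.1984 + 0.0394 + 0.0078 + 0.0015) ≈ 16.163 × 0.2471 ≈ 3.994 μg/mL.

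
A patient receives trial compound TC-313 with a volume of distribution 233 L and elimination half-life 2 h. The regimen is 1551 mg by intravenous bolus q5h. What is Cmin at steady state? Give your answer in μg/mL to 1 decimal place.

k = ln2/t½ = ln2/2 ≈ 0.346574 h⁻¹; fraction remaining f = e^(−kτ) = e^(−0.346574×5) ≈ 0.1768.
Single-dose peak C₀ = D/Vd = 1551/233 ≈ 6.657 μg/mL.
Steady-state trough Cmin,ss = C₀·f/(1−f) ≈ 6.657 × 0.1768/0.8232 ≈ 1.430 μg/mL.

1.4 μg/mL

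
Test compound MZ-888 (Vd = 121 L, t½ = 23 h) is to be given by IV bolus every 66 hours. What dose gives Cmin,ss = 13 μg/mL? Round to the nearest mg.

9923 mg

τ/t½ = 66/23 ≈ 2.8696, so f = (1/2)^(66/23) ≈ 0.136828.
Cmin,ss = (D/Vd)·f/(1−f), so D = Cmin,ss·Vd·(1−f)/f.
D = 13 × 121 × (1−f)/f ≈ 13 × 121 × 6.30845 ≈ 9923.19 mg.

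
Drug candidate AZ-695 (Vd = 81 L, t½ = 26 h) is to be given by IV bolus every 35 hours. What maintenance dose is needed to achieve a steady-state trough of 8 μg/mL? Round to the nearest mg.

τ/t½ = 35/26 ≈ 1.3462, so f = (1/2)^(35/26) ≈ 0.393339.
Cmin,ss = (D/Vd)·f/(1−f), so D = Cmin,ss·Vd·(1−f)/f.
D = 8 × 81 × (1−f)/f ≈ 8 × 81 × 1.54234 ≈ 999.44 mg.

999 mg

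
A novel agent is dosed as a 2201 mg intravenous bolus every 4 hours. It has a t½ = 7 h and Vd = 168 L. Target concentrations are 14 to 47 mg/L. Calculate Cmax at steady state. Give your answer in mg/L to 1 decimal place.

40.1 mg/L

Over one 4-h interval, 4/7 ≈ 0.57143 half-lives elapse, leaving f ≈ 0.6730 of each dose.
Accumulation ratio R = 1/(1 − f) ≈ 1/0.3270 ≈ 3.0581.
Each bolus raises the concentration by D/Vd = 2201/168 ≈ 13.101 mg/L.
Steady-state peak Cmax,ss = C₀·R ≈ 13.101 × 3.0581 ≈ 40.064 mg/L.
Peak 40.1 mg/L vs MTC 47 mg/L: below toxic threshold.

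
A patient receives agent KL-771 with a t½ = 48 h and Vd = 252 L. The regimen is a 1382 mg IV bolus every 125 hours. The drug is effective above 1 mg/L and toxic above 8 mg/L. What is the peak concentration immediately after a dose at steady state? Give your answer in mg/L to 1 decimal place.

Over one 125-h interval, 125/48 ≈ 2.6042 half-lives elapse, leaving f ≈ 0.1645 of each dose.
Accumulation ratio R = 1/(1 − f) ≈ 1/0.8355 ≈ 1.1969.
Each bolus raises the concentration by D/Vd = 1382/252 ≈ 5.484 mg/L.
Cmax,ss = C₀/(1 − f) ≈ 5.484/0.8355 ≈ 6.564 mg/L.
Peak 6.6 mg/L vs MTC 8 mg/L: below toxic threshold.

6.6 mg/L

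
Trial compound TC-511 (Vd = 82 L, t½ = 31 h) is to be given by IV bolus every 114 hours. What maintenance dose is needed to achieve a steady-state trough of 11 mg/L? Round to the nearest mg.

τ/t½ = 114/31 ≈ 3.6774, so f = (1/2)^(114/31) ≈ 0.078160.
Cmin,ss = (D/Vd)·f/(1−f), so D = Cmin,ss·Vd·(1−f)/f.
D = 11 × 82 × (1−f)/f ≈ 11 × 82 × 11.79427 ≈ 10638.43 mg.

10638 mg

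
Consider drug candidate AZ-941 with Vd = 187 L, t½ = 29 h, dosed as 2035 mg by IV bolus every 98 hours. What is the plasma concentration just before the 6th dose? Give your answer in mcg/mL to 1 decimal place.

f = (1/2)^(τ/t½) = (1/2)^(98/29) ≈ 0.0961.
C₀ = D/Vd = 2035/187 ≈ 10.882 mcg/mL.
Before the 6th dose, 5 doses have been given. Superposition: Cmin = C₀·(f + f² + … + f^5).
≈ 10.882 × (0.0961 + 0.0092 + 0.0009 + 0.0001 + 0.0000) ≈ 10.882 × 0.1063 ≈ 1.157 mcg/mL.

1.2 mcg/mL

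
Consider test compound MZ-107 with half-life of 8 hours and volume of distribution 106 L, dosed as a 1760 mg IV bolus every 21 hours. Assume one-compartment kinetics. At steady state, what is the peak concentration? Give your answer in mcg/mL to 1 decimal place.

Over one 21-h interval, 21/8 ≈ 2.625 half-lives elapse, leaving f ≈ 0.1621 of each dose.
Accumulation ratio R = 1/(1 − f) ≈ 1/0.8379 ≈ 1.1935.
Each bolus raises the concentration by D/Vd = 1760/106 ≈ 16.604 mcg/mL.
Steady-state peak Cmax,ss = C₀·R ≈ 16.604 × 1.1935 ≈ 19.817 mcg/mL.

19.8 mcg/mL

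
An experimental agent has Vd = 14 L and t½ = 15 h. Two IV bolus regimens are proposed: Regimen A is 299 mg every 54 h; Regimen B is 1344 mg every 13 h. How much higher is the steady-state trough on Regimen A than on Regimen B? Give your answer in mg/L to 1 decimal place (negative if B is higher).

-114.7 mg/L

Regimen A: f = (1/2)^(54/15) ≈ 0.0825; Cmin,ss = (299/14)·f/(1−f) ≈ 1.920 mg/L.
Regimen B: f = (1/2)^(13/15) ≈ 0.5484; Cmin,ss = (1344/14)·f/(1−f) ≈ 116.578 mg/L.
Difference ≈ 1.920 − 116.578 ≈ -114.658 mg/L.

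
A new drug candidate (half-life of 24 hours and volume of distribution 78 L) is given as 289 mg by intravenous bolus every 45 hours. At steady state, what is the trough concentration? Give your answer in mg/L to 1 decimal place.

1.4 mg/L

τ/t½ = 45/24 ≈ 1.875, so fraction remaining f = (1/2)^(45/24) ≈ 0.2726.
Accumulation ratio R = 1/(1 − f) ≈ 1/0.7274 ≈ 1.3748.
Single-dose peak C₀ = D/Vd = 289/78 ≈ 3.705 mg/L.
Cmax,ss = C₀/(1 − f) ≈ 3.705/0.7274 ≈ 5.093 mg/L.
Steady-state trough Cmin,ss = Cmax,ss·f ≈ 5.093 × 0.2726 ≈ 1.388 mg/L.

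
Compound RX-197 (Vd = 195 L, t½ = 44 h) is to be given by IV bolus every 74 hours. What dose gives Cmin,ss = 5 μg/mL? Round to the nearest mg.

2153 mg

τ/t½ = 74/44 ≈ 1.6818, so f = (1/2)^(74/44) ≈ 0.311690.
Cmin,ss = (D/Vd)·f/(1−f), so D = Cmin,ss·Vd·(1−f)/f.
D = 5 × 195 × (1−f)/f ≈ 5 × 195 × 2.20832 ≈ 2153.11 mg.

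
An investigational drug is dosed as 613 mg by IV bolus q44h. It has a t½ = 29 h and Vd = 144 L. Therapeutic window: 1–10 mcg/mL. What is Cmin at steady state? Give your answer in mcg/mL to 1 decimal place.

Over one 44-h interval, 44/29 ≈ 1.5172 half-lives elapse, leaving f ≈ 0.3494 of each dose.
Single-dose peak C₀ = D/Vd = 613/144 ≈ 4.257 mcg/mL.
Steady-state trough Cmin,ss = C₀·f/(1−f) ≈ 4.257 × 0.3494/0.6506 ≈ 2.286 mcg/mL.
Trough 2.3 mcg/mL vs MEC 1 mcg/mL: adequate.

2.3 mcg/mL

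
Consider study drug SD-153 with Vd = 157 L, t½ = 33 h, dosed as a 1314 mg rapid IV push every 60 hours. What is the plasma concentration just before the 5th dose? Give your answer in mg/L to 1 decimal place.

3.3 mg/L

f = (1/2)^(τ/t½) = (1/2)^(60/33) ≈ 0.2836.
C₀ = D/Vd = 1314/157 ≈ 8.369 mg/L.
Before the 5th dose, 4 doses have been given. Superposition: Cmin = C₀·(f + f² + … + f^4).
≈ 8.369 × (0.2836 + 0.0804 + 0.0228 + 0.0065) ≈ 8.369 × 0.3933 ≈ 3.292 mg/L.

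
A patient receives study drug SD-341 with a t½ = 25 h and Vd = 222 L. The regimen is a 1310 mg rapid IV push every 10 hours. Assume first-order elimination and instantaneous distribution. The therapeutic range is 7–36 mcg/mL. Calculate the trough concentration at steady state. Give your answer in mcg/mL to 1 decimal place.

Over one 10-h interval, 10/25 ≈ 0.4 half-lives elapse, leaving f ≈ 0.7579 of each dose.
Accumulation ratio R = 1/(1 − f) ≈ 1/0.2421 ≈ 4.1305.
Each bolus raises the concentration by D/Vd = 1310/222 ≈ 5.901 mcg/mL.
Steady-state peak Cmax,ss = C₀·R ≈ 5.901 × 4.1305 ≈ 24.374 mcg/mL.
Steady-state trough Cmin,ss = Cmax,ss·f ≈ 24.374 × 0.7579 ≈ 18.473 mcg/mL.
Trough 18.5 mcg/mL vs MEC 7 mcg/mL: adequate.

18.5 mcg/mL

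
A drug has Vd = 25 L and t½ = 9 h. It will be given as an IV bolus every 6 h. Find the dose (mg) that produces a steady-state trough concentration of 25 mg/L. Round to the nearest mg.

τ/t½ = 6/9 ≈ 0.66667, so f = (1/2)^(6/9) ≈ 0.629961.
Cmin,ss = (D/Vd)·f/(1−f), so D = Cmin,ss·Vd·(1−f)/f.
D = 25 × 25 × (1−f)/f ≈ 25 × 25 × 0.58740 ≈ 367.12 mg.

367 mg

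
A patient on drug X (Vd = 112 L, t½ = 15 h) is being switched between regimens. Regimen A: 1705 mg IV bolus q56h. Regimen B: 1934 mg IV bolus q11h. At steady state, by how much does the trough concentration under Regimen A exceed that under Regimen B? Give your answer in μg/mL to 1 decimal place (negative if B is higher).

-24.8 μg/mL

Regimen A: f = (1/2)^(56/15) ≈ 0.0752; Cmin,ss = (1705/112)·f/(1−f) ≈ 1.238 μg/mL.
Regimen B: f = (1/2)^(11/15) ≈ 0.6015; Cmin,ss = (1934/112)·f/(1−f) ≈ 26.064 μg/mL.
Difference ≈ 1.238 − 26.064 ≈ -24.826 μg/mL.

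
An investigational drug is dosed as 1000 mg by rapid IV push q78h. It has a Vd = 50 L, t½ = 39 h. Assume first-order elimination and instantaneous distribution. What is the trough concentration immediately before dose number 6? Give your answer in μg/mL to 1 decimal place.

6.7 μg/mL

f = (1/2)^(τ/t½) = (1/2)^(78/39) ≈ 0.2500.
C₀ = D/Vd = 1000/50 ≈ 20.000 μg/mL.
Before the 6th dose, 5 doses have been given. Superposition: Cmin = C₀·(f + f² + … + f^5).
≈ 20.000 × (0.2500 + 0.0625 + 0.0156 + 0.0039 + 0.0010) ≈ 20.000 × 0.3330 ≈ 6.660 μg/mL.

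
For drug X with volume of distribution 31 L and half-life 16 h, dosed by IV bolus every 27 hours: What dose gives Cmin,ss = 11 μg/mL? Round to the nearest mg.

τ/t½ = 27/16 ≈ 1.6875, so f = (1/2)^(27/16) ≈ 0.310464.
Cmin,ss = (D/Vd)·f/(1−f), so D = Cmin,ss·Vd·(1−f)/f.
D = 11 × 31 × (1−f)/f ≈ 11 × 31 × 2.22099 ≈ 757.36 mg.

757 mg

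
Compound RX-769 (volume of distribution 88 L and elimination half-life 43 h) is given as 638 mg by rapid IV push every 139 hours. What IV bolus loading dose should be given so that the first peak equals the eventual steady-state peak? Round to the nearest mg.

714 mg

f = (1/2)^(139/43) ≈ 0.106391; accumulation ratio R = 1/(1−f) ≈ 1.11906.
Loading dose to hit Cmax,ss on first dose: D_load = D_maint·R ≈ 638 × 1.11906 ≈ 713.96 mg.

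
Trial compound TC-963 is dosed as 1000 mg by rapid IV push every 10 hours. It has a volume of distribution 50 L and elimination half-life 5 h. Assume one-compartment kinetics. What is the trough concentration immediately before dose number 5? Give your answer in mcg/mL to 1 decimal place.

6.6 mcg/mL

f = (1/2)^(τ/t½) = (1/2)^(10/5) ≈ 0.2500.
C₀ = D/Vd = 1000/50 ≈ 20.000 mcg/mL.
Before the 5th dose, 4 doses have been given. Superposition: Cmin = C₀·(f + f² + … + f^4).
≈ 20.000 × (0.2500 + 0.0625 + 0.0156 + 0.0039) ≈ 20.000 × 0.3320 ≈ 6.640 mcg/mL.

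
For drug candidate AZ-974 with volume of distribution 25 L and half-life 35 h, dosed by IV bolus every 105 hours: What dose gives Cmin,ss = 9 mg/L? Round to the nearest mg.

1575 mg

τ/t½ = 105/35 ≈ 3, so f = (1/2)^(105/35) ≈ 0.125000.
Cmin,ss = (D/Vd)·f/(1−f), so D = Cmin,ss·Vd·(1−f)/f.
D = 9 × 25 × (1−f)/f ≈ 9 × 25 × 7.00000 ≈ 1575.00 mg.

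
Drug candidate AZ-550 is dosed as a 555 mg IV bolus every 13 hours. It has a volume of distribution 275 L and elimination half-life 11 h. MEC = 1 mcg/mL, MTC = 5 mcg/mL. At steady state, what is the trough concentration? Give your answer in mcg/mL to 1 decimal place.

τ/t½ = 13/11 ≈ 1.1818, so fraction remaining f = (1/2)^(13/11) ≈ 0.4408.
Each bolus raises the concentration by D/Vd = 555/275 ≈ 2.018 mcg/mL.
Steady-state trough Cmin,ss = C₀·f/(1−f) ≈ 2.018 × 0.4408/0.5592 ≈ 1.591 mcg/mL.
Trough 1.6 mcg/mL vs MEC 1 mcg/mL: adequate.

1.6 mcg/mL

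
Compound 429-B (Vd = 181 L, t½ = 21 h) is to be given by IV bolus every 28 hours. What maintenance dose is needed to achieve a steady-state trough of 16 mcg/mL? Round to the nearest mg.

τ/t½ = 28/21 ≈ 1.3333, so f = (1/2)^(28/21) ≈ 0.396850.
Cmin,ss = (D/Vd)·f/(1−f), so D = Cmin,ss·Vd·(1−f)/f.
D = 16 × 181 × (1−f)/f ≈ 16 × 181 × 1.51984 ≈ 4401.46 mg.

4401 mg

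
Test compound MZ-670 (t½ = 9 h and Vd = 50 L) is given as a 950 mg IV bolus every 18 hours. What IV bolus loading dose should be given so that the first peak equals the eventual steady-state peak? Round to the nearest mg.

f = (1/2)^(18/9) ≈ 0.250000; accumulation ratio R = 1/(1−f) ≈ 1.33333.
Loading dose to hit Cmax,ss on first dose: D_load = D_maint·R ≈ 950 × 1.33333 ≈ 1266.66 mg.

1267 mg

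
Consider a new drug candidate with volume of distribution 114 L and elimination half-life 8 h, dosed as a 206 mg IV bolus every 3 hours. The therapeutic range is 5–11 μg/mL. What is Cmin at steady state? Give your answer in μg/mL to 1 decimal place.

6.1 μg/mL

Over one 3-h interval, 3/8 ≈ 0.375 half-lives elapse, leaving f ≈ 0.7711 of each dose.
Accumulation ratio R = 1/(1 − f) ≈ 1/0.2289 ≈ 4.3687.
Single-dose peak C₀ = D/Vd = 206/114 ≈ 1.807 μg/mL.
Cmax,ss = C₀/(1 − f) ≈ 1.807/0.2289 ≈ 7.894 μg/mL.
Steady-state trough Cmin,ss = Cmax,ss·f ≈ 7.894 × 0.7711 ≈ 6.087 μg/mL.
Trough 6.1 μg/mL vs MEC 5 μg/mL: adequate.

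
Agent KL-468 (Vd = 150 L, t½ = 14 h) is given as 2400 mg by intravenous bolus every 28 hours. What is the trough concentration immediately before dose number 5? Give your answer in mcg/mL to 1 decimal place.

f = (1/2)^(τ/t½) = (1/2)^(28/14) ≈ 0.2500.
C₀ = D/Vd = 2400/150 ≈ 16.000 mcg/mL.
Before the 5th dose, 4 doses have been given. Superposition: Cmin = C₀·(f + f² + … + f^4).
≈ 16.000 × (0.2500 + 0.0625 + 0.0156 + 0.0039) ≈ 16.000 × 0.3320 ≈ 5.312 mcg/mL.

5.3 mcg/mL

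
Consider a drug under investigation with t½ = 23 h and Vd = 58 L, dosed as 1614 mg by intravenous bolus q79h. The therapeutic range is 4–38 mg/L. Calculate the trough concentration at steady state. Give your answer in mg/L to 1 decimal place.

2.8 mg/L

k = ln2/t½ = ln2/23 ≈ 0.030137 h⁻¹; fraction remaining f = e^(−kτ) = e^(−0.030137×79) ≈ 0.0925.
Single-dose peak C₀ = D/Vd = 1614/58 ≈ 27.828 mg/L.
Steady-state trough Cmin,ss = C₀·f/(1−f) ≈ 27.828 × 0.0925/0.9075 ≈ 2.836 mg/L.
Trough 2.8 mg/L vs MEC 4 mg/L: subtherapeutic.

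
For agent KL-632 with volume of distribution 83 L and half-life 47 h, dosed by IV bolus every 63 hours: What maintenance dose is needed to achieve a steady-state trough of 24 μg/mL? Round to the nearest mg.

3052 mg

τ/t½ = 63/47 ≈ 1.3404, so f = (1/2)^(63/47) ≈ 0.394904.
Cmin,ss = (D/Vd)·f/(1−f), so D = Cmin,ss·Vd·(1−f)/f.
D = 24 × 83 × (1−f)/f ≈ 24 × 83 × 1.53226 ≈ 3052.26 mg.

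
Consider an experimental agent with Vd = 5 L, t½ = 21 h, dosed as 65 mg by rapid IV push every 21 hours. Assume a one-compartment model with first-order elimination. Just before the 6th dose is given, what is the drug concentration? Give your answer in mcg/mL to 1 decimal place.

12.6 mcg/mL

f = (1/2)^(τ/t½) = (1/2)^(21/21) ≈ 0.5000.
C₀ = D/Vd = 65/5 ≈ 13.000 mcg/mL.
Before the 6th dose, 5 doses have been given. Superposition: Cmin = C₀·(f + f² + … + f^5).
≈ 13.000 × (0.5000 + 0.2500 + 0.1250 + 0.0625 + 0.0313) ≈ 13.000 × 0.9688 ≈ 12.594 mcg/mL.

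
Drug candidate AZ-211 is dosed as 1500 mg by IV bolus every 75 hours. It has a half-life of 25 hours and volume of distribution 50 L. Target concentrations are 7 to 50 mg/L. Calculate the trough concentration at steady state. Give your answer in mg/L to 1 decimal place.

τ = 75 h = 3 half-lives, so f = (1/2)^3 = 0.125.
Accumulation ratio R = 1/(1 − f) = 1/0.875 = 8/7.
Single-dose peak C₀ = D/Vd = 1500/50 = 30 mg/L.
Steady-state peak Cmax,ss = C₀·R = 30 × 8/7 ≈ 34.286 mg/L.
Steady-state trough Cmin,ss = Cmax,ss·f ≈ 34.286 × 0.125 ≈ 4.286 mg/L.
Trough 4.3 mg/L vs MEC 7 mg/L: subtherapeutic.

4.3 mg/L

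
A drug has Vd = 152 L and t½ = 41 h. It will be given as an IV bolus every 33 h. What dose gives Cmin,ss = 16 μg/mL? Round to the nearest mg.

τ/t½ = 33/41 ≈ 0.80488, so f = (1/2)^(33/41) ≈ 0.572410.
Cmin,ss = (D/Vd)·f/(1−f), so D = Cmin,ss·Vd·(1−f)/f.
D = 16 × 152 × (1−f)/f ≈ 16 × 152 × 0.74700 ≈ 1816.70 mg.

1817 mg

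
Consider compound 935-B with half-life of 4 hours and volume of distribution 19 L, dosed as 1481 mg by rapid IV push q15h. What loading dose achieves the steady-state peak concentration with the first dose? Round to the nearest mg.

1600 mg

f = (1/2)^(15/4) ≈ 0.074325; accumulation ratio R = 1/(1−f) ≈ 1.08029.
Loading dose to hit Cmax,ss on first dose: D_load = D_maint·R ≈ 1481 × 1.08029 ≈ 1599.91 mg.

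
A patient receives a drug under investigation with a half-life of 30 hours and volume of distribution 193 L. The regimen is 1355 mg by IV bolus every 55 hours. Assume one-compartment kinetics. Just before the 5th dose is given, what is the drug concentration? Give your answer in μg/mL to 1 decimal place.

f = (1/2)^(τ/t½) = (1/2)^(55/30) ≈ 0.2806.
C₀ = D/Vd = 1355/193 ≈ 7.021 μg/mL.
Before the 5th dose, 4 doses have been given. Superposition: Cmin = C₀·(f + f² + … + f^4).
≈ 7.021 × (0.2806 + 0.0787 + 0.0221 + 0.0062) ≈ 7.021 × 0.3876 ≈ 2.721 μg/mL.

2.7 μg/mL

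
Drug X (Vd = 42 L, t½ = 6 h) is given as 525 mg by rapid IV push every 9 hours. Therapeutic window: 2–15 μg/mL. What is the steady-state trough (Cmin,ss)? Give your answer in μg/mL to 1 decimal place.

k = ln2/t½ = ln2/6 ≈ 0.115525 h⁻¹; fraction remaining f = e^(−kτ) = e^(−0.115525×9) ≈ 0.3536.
Each bolus raises the concentration by D/Vd = 525/42 ≈ 12.500 μg/mL.
Steady-state trough Cmin,ss = C₀·f/(1−f) ≈ 12.500 × 0.3536/0.6464 ≈ 6.838 μg/mL.
Trough 6.8 μg/mL vs MEC 2 μg/mL: adequate.

6.8 μg/mL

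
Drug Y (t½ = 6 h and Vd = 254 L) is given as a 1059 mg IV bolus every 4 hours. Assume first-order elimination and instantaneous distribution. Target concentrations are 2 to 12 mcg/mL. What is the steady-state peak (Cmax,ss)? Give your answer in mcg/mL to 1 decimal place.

Over one 4-h interval, 4/6 ≈ 0.66667 half-lives elapse, leaving f ≈ 0.6300 of each dose.
Accumulation ratio R = 1/(1 − f) ≈ 1/0.3700 ≈ 2.7027.
Single-dose peak C₀ = D/Vd = 1059/254 ≈ 4.169 mcg/mL.
Steady-state peak Cmax,ss = C₀·R ≈ 4.169 × 2.7027 ≈ 11.268 mcg/mL.
Peak 11.3 mcg/mL vs MTC 12 mcg/mL: below toxic threshold.

11.3 mcg/mL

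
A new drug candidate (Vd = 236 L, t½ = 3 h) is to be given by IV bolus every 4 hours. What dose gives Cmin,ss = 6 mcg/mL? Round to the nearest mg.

2152 mg

τ/t½ = 4/3 ≈ 1.3333, so f = (1/2)^(4/3) ≈ 0.396850.
Cmin,ss = (D/Vd)·f/(1−f), so D = Cmin,ss·Vd·(1−f)/f.
D = 6 × 236 × (1−f)/f ≈ 6 × 236 × 1.51984 ≈ 2152.09 mg.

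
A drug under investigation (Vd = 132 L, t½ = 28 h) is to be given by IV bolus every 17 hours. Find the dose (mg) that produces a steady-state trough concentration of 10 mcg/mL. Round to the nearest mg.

τ/t½ = 17/28 ≈ 0.60714, so f = (1/2)^(17/28) ≈ 0.656496.
Cmin,ss = (D/Vd)·f/(1−f), so D = Cmin,ss·Vd·(1−f)/f.
D = 10 × 132 × (1−f)/f ≈ 10 × 132 × 0.52324 ≈ 690.68 mg.

691 mg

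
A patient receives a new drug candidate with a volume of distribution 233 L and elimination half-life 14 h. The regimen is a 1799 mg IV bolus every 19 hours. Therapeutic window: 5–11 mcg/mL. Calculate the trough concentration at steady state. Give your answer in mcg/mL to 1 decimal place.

τ/t½ = 19/14 ≈ 1.3571, so fraction remaining f = (1/2)^(19/14) ≈ 0.3904.
At steady state, accumulation factor R = 1/(1 − e^(−kτ)) ≈ 1.6404.
Each bolus raises the concentration by D/Vd = 1799/233 ≈ 7.721 mcg/mL.
Cmax,ss = C₀/(1 − f) ≈ 7.721/0.6096 ≈ 12.666 mcg/mL.
Steady-state trough Cmin,ss = Cmax,ss·f ≈ 12.666 × 0.3904 ≈ 4.945 mcg/mL.
Trough 4.9 mcg/mL vs MEC 5 mcg/mL: subtherapeutic.

4.9 mcg/mL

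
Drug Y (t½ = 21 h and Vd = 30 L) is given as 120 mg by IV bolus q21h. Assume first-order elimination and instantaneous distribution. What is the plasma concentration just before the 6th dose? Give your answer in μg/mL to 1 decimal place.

f = (1/2)^(τ/t½) = (1/2)^(21/21) ≈ 0.5000.
C₀ = D/Vd = 120/30 ≈ 4.000 μg/mL.
Before the 6th dose, 5 doses have been given. Superposition: Cmin = C₀·(f + f² + … + f^5).
≈ 4.000 × (0.5000 + 0.2500 + 0.1250 + 0.0625 + 0.0313) ≈ 4.000 × 0.9688 ≈ 3.875 μg/mL.

3.9 μg/mL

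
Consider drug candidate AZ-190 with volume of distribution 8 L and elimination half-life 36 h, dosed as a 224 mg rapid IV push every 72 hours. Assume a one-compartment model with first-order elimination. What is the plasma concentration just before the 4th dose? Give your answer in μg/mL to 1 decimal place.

f = (1/2)^(τ/t½) = (1/2)^(72/36) ≈ 0.2500.
C₀ = D/Vd = 224/8 ≈ 28.000 μg/mL.
Before the 4th dose, 3 doses have been given. Superposition: Cmin = C₀·(f + f² + … + f^3).
≈ 28.000 × (0.2500 + 0.0625 + 0.0156) ≈ 28.000 × 0.3281 ≈ 9.187 μg/mL.

9.2 μg/mL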